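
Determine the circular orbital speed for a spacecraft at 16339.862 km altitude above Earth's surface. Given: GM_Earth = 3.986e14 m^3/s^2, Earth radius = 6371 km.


r = R_E + alt = 6371.0 + 16339.862 = 22710.8620 km = 2.2710862e+07 m
v = sqrt(mu/r) = sqrt(3.986e14 / 2.2710862e+07) = 4189.4001 m/s = 4.1894 km/s

4.1894 km/s


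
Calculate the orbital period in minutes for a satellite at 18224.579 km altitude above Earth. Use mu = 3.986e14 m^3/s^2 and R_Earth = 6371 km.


r = 24595.5790 km = 2.4595579e+07 m
T = 2*pi*sqrt(r^3/mu) = 2*pi*sqrt(1.4878911e+22 / 3.986e14)
T = 38388.1159 s = 639.8019 min

639.8019 minutes


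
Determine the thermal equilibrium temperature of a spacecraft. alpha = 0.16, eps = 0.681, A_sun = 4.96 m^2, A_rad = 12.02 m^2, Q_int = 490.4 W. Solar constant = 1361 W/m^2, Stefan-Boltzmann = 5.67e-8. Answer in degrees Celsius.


Numerator = alpha*S*A_sun + Q_int = 0.16*1361*4.96 + 490.4 = 1570.4896 W
Denominator = eps*sigma*A_rad = 0.681*5.67e-8*12.02 = 4.6412465e-07 W/K^4
T^4 = 3.3837668e+09 K^4
T = 241.1849 K = -31.9651 C

-31.9651 degrees Celsius


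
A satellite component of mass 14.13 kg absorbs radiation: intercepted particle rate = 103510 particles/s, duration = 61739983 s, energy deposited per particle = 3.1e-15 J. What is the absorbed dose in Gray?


Total energy deposited = rate * time * E_per
  = 103510 * 61739983 * 3.1e-15 = 0.01981119 J
Dose = E_total / mass = 0.01981119 / 14.13
Dose = 0.001402066 Gy

0.0014 Gy


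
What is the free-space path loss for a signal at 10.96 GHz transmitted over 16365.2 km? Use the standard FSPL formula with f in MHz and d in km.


f = 10.96 GHz = 10960.0000 MHz
d = 16365.2 km
FSPL = 32.44 + 20*log10(10960.0000) + 20*log10(16365.2)
FSPL = 32.44 + 80.7962 + 84.2784
FSPL = 197.5146 dB

197.5146 dB


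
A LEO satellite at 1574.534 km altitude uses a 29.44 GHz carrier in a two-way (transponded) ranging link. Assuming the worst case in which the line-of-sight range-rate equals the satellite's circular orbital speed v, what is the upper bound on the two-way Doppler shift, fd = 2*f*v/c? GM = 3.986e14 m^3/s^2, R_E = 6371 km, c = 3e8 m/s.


r = 7.945534e+06 m
v = sqrt(mu/r) = 7082.8346 m/s (worst-case radial velocity)
f = 29.44 GHz = 2.944e+10 Hz
fd = 2*f*v/c = 2*2.944e+10*7082.8346/3.0e+08
fd = 1.3901243e+06 Hz

1.3901e+06 Hz


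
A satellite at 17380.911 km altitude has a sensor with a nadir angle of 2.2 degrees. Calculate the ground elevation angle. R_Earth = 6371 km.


r = R_E + alt = 23751.9110 km
Law of sines in the satellite / Earth-center / ground-point triangle:
  sin(nadir)/R_E = sin(90 + el)/r  =>  cos(el) = (r/R_E)*sin(nadir)
cos(el) = (23751.9110 / 6371.0000) * sin(2.2 deg) = 0.1431147
el = arccos(0.1431147) = 81.7719 deg
(Earth-central angle = 90 - nadir - el = 6.0281 deg)

81.7719 degrees


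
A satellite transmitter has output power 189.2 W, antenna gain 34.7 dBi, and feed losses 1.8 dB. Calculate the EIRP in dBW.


Pt = 189.2 W = 22.7692 dBW
EIRP = Pt_dBW + Gt - losses = 22.7692 + 34.7 - 1.8 = 55.6692 dBW

55.6692 dBW


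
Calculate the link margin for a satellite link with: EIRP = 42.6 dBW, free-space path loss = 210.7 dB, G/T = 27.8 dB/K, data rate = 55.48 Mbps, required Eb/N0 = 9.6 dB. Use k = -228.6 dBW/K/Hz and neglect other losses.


C/N0 = EIRP - FSPL + G/T - k = 42.6 - 210.7 + 27.8 - (-228.6)
C/N0 = 88.3000 dB-Hz
R_b = 55.48 Mbps = 5.548e+07 bps -> 10*log10(R_b) = 77.4414 dB-Hz
Eb/N0 = C/N0 - 10*log10(R_b) = 88.3000 - 77.4414 = 10.8586 dB
Margin = Eb/N0 - Eb/N0_req = 10.8586 - 9.6 = 1.2586 dB (link closes)

1.2586 dB


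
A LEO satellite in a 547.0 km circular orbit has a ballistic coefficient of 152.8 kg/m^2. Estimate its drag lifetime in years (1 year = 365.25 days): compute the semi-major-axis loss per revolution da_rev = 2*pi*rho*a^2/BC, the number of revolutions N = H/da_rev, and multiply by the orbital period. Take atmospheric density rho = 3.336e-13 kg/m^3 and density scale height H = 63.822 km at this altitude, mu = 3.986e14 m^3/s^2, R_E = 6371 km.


a = R_E + alt = 6918.0000 km = 6.918e+06 m
da_rev = 2*pi*rho*a^2/BC = 2*pi*3.336e-13*(6.918e+06)^2/152.8 = 0.656513516 m per revolution
N = H/da_rev = 63822.0000 m / 0.656513516 m = 97213.5355 revolutions
P = 2*pi*sqrt(a^3/mu) = 5726.4050 s
lifetime = N*P = 97213.5355 * 5726.4050 = 5.5668407e+08 s = 6443.1027 days
years = 6443.1027 / 365.25 = 17.6403 years

17.6403 years


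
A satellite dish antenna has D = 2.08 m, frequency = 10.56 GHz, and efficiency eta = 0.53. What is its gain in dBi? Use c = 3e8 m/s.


lambda = c/f = 3e8 / 1.056e+10 = 0.02840909 m
G = eta*(pi*D/lambda)^2 = 0.53*(pi*2.08/0.02840909)^2
G = 28040.6200 (linear)
G = 10*log10(28040.6200) = 44.4779 dBi

44.4779 dBi


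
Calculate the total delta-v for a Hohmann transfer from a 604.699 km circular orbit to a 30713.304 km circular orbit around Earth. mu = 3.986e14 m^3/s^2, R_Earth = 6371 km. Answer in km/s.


r1 = 6975.6990 km = 6.975699e+06 m
r2 = 37084.3040 km = 3.7084304e+07 m
dv1 = sqrt(mu/r1)*(sqrt(2*r2/(r1+r2)) - 1) = 2248.4147 m/s
dv2 = sqrt(mu/r2)*(1 - sqrt(2*r1/(r1+r2))) = 1433.6416 m/s
total dv = |dv1| + |dv2| = 2248.4147 + 1433.6416 = 3682.0563 m/s = 3.6821 km/s

3.6821 km/s


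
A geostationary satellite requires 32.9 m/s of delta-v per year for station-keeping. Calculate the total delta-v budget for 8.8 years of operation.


dV = rate * years = 32.9 * 8.8
dV = 289.5200 m/s

289.5200 m/s


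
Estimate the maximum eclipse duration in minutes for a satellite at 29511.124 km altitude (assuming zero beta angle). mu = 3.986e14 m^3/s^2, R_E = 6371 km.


r = 35882.1240 km
T = 1127.3978 min
Eclipse fraction = arcsin(R_E/r)/pi = arcsin(6371.0000/35882.1240)/pi
= arcsin(0.1775536)/pi = 0.05681831
Eclipse duration = 0.05681831 * 1127.3978 = 64.0568 min

64.0568 minutes


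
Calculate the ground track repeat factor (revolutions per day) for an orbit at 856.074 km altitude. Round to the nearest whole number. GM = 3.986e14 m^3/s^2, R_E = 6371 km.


r = 7.227074e+06 m
T = 2*pi*sqrt(r^3/mu) = 6114.4159 s = 101.9069 min
revs/day = 1440 / 101.9069 = 14.1305
Rounded: 14 revolutions per day

14 revolutions per day


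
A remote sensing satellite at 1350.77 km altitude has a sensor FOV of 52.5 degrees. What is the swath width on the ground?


FOV = 52.5 deg = 0.9162979 rad
swath = 2 * alt * tan(FOV/2) = 2 * 1350.77 * tan(0.4581489)
swath = 2 * 1350.77 * 0.4931454
swath = 1332.2521 km

1332.2521 km


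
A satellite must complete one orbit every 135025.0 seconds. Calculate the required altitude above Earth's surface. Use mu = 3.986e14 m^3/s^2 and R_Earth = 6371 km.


T = 135025.0 s
r = (mu*T^2/(4*pi^2))^(1/3) = (3.986e14 * 135025.0^2 / (4*pi^2))^(1/3)
r = 5.6885552e+07 m = 56885.5520 km
alt = r - R_E = 56885.5520 - 6371 = 50514.5520 km

50514.5520 km


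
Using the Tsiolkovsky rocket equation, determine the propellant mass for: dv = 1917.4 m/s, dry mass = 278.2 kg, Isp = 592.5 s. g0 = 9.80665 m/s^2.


ve = Isp * g0 = 592.5 * 9.80665 = 5810.440125 m/s
mass ratio = exp(dv/ve) = exp(1917.4/5810.440125) = 1.39095730
m_prop = m_dry * (mr - 1) = 278.2 * (1.39095730 - 1)
m_prop = 108.7643 kg

108.7643 kg


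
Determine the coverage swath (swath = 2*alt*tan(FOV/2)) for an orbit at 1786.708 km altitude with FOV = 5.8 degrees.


FOV = 5.8 deg = 0.1012291 rad
swath = 2 * alt * tan(FOV/2) = 2 * 1786.708 * tan(0.05061455)
swath = 2 * 1786.708 * 0.05065781
swath = 181.0214 km

181.0214 km


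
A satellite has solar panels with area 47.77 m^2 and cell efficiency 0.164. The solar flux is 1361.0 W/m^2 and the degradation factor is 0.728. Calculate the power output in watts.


P = area * eta * S * degradation
P = 47.77 * 0.164 * 1361.0 * 0.728
P = 7762.2673 W

7762.2673 W


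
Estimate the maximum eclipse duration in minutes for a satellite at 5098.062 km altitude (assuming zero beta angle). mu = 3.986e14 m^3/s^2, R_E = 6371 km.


r = 11469.0620 km
T = 203.7285 min
Eclipse fraction = arcsin(R_E/r)/pi = arcsin(6371.0000/11469.0620)/pi
= arcsin(0.5554944)/pi = 0.187471
Eclipse duration = 0.187471 * 203.7285 = 38.1932 min

38.1932 minutes


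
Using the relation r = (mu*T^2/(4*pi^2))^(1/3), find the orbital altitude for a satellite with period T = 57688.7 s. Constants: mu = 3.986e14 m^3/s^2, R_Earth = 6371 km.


T = 57688.7 s
r = (mu*T^2/(4*pi^2))^(1/3) = (3.986e14 * 57688.7^2 / (4*pi^2))^(1/3)
r = 3.2269063e+07 m = 32269.0629 km
alt = r - R_E = 32269.0629 - 6371 = 25898.0629 km

25898.0629 km


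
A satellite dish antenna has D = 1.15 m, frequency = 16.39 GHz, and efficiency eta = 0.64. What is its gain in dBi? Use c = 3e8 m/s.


lambda = c/f = 3e8 / 1.639e+10 = 0.01830384 m
G = eta*(pi*D/lambda)^2 = 0.64*(pi*1.15/0.01830384)^2
G = 24933.9336 (linear)
G = 10*log10(24933.9336) = 43.9679 dBi

43.9679 dBi


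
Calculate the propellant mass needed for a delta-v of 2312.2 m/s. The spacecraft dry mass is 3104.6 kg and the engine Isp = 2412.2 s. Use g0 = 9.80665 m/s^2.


ve = Isp * g0 = 2412.2 * 9.80665 = 23655.601130 m/s
mass ratio = exp(dv/ve) = exp(2312.2/23655.601130) = 1.10268079
m_prop = m_dry * (mr - 1) = 3104.6 * (1.10268079 - 1)
m_prop = 318.7828 kg

318.7828 kg


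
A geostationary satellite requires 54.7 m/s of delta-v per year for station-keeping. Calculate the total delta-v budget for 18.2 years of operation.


dV = rate * years = 54.7 * 18.2
dV = 995.5400 m/s

995.5400 m/s


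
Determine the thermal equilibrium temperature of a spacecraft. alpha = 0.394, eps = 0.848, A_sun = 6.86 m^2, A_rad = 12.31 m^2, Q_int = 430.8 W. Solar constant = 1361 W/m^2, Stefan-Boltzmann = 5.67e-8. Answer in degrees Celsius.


Numerator = alpha*S*A_sun + Q_int = 0.394*1361*6.86 + 430.8 = 4109.3652 W
Denominator = eps*sigma*A_rad = 0.848*5.67e-8*12.31 = 5.918845e-07 W/K^4
T^4 = 6.9428499e+09 K^4
T = 288.6586 K = 15.5086 C

15.5086 degrees Celsius


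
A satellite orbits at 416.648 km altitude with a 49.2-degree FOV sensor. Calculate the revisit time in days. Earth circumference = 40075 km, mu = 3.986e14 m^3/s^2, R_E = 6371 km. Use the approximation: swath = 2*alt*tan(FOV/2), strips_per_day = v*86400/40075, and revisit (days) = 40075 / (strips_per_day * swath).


swath = 2*416.648*tan(0.429351) = 381.5127 km
v = sqrt(mu/r) = 7663.1794 m/s = 7.6632 km/s
strips/day = v*86400/40075 = 7.6632*86400/40075 = 16.5215
coverage/day = strips * swath = 16.5215 * 381.5127 = 6303.1581 km
revisit = 40075 / 6303.1581 = 6.3579 days

6.3579 days


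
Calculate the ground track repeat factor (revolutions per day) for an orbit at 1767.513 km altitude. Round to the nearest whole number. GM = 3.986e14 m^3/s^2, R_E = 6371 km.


r = 8.138513e+06 m
T = 2*pi*sqrt(r^3/mu) = 7306.8268 s = 121.7804 min
revs/day = 1440 / 121.7804 = 11.8246
Rounded: 12 revolutions per day

12 revolutions per day


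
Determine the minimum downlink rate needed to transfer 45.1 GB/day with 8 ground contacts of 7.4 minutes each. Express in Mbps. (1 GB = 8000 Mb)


total contact time = 8 * 7.4 * 60 = 3552.0000 s
data = 45.1 GB = 360800.0000 Mb
rate = 360800.0000 / 3552.0000 = 101.5766 Mbps

101.5766 Mbps


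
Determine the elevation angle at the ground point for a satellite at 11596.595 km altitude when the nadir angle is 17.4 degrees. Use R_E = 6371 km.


r = R_E + alt = 17967.5950 km
Law of sines in the satellite / Earth-center / ground-point triangle:
  sin(nadir)/R_E = sin(90 + el)/r  =>  cos(el) = (r/R_E)*sin(nadir)
cos(el) = (17967.5950 / 6371.0000) * sin(17.4 deg) = 0.8433596
el = arccos(0.8433596) = 32.5034 deg
(Earth-central angle = 90 - nadir - el = 40.0966 deg)

32.5034 degrees


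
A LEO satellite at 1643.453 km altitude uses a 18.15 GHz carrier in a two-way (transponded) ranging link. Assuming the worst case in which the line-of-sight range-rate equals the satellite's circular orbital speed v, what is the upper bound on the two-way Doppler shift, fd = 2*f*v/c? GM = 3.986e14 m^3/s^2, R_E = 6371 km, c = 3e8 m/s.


r = 8.014453e+06 m
v = sqrt(mu/r) = 7052.3150 m/s (worst-case radial velocity)
f = 18.15 GHz = 1.815e+10 Hz
fd = 2*f*v/c = 2*1.815e+10*7052.3150/3.0e+08
fd = 853330.1183 Hz

853330.1183 Hz


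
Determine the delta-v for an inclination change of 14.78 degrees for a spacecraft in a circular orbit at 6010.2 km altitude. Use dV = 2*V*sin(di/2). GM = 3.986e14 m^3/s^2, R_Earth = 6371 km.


r = 12381.2000 km = 1.23812e+07 m
V = sqrt(mu/r) = 5673.9732 m/s
di = 14.78 deg = 0.2579597 rad
dV = 2*V*sin(di/2) = 2*5673.9732*sin(0.1289798)
dV = 1459.6014 m/s = 1.4596 km/s

1.4596 km/s


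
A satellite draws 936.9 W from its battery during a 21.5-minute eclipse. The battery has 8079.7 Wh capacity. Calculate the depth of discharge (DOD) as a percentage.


E_used = P * t / 60 = 936.9 * 21.5 / 60 = 335.7225 Wh
DOD = E_used / E_total * 100 = 335.7225 / 8079.7 * 100
DOD = 4.1551 %

4.1551 %


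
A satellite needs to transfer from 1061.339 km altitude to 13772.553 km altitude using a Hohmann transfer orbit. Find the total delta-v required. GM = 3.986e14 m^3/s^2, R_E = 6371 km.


r1 = 7432.3390 km = 7.432339e+06 m
r2 = 20143.5530 km = 2.0143553e+07 m
dv1 = sqrt(mu/r1)*(sqrt(2*r2/(r1+r2)) - 1) = 1528.3639 m/s
dv2 = sqrt(mu/r2)*(1 - sqrt(2*r1/(r1+r2))) = 1182.3866 m/s
total dv = |dv1| + |dv2| = 1528.3639 + 1182.3866 = 2710.7505 m/s = 2.7108 km/s

2.7108 km/s


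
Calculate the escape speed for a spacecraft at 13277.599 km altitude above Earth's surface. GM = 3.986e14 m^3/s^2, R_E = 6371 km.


r = 6371.0 + 13277.599 = 19648.5990 km = 1.9648599e+07 m
v_esc = sqrt(2*mu/r) = sqrt(2*3.986e14 / 1.9648599e+07)
v_esc = 6369.6835 m/s = 6.3697 km/s

6.3697 km/s


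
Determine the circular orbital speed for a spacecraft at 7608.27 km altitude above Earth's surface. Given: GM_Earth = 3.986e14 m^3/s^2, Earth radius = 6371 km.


r = R_E + alt = 6371.0 + 7608.27 = 13979.2700 km = 1.397927e+07 m
v = sqrt(mu/r) = sqrt(3.986e14 / 1.397927e+07) = 5339.8173 m/s = 5.3398 km/s

5.3398 km/s


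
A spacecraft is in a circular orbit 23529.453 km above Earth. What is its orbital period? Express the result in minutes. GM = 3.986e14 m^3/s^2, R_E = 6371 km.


r = 29900.4530 km = 2.9900453e+07 m
T = 2*pi*sqrt(r^3/mu) = 2*pi*sqrt(2.6732114e+22 / 3.986e14)
T = 51455.0344 s = 857.5839 min

857.5839 minutes


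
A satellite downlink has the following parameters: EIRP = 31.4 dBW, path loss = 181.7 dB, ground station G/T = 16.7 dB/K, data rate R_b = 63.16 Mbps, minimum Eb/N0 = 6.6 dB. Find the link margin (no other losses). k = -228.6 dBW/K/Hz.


C/N0 = EIRP - FSPL + G/T - k = 31.4 - 181.7 + 16.7 - (-228.6)
C/N0 = 95.0000 dB-Hz
R_b = 63.16 Mbps = 6.316e+07 bps -> 10*log10(R_b) = 78.0044 dB-Hz
Eb/N0 = C/N0 - 10*log10(R_b) = 95.0000 - 78.0044 = 16.9956 dB
Margin = Eb/N0 - Eb/N0_req = 16.9956 - 6.6 = 10.3956 dB (link closes)

10.3956 dB


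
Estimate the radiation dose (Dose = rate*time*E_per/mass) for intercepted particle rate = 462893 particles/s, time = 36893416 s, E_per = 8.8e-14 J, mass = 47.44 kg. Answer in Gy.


Total energy deposited = rate * time * E_per
  = 462893 * 36893416 * 8.8e-14 = 1.5028 J
Dose = E_total / mass = 1.5028 / 47.44
Dose = 0.03167871 Gy

0.0317 Gy


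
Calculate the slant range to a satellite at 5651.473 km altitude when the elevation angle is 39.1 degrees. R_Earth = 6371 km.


h = 5651.473 km, el = 39.1 deg
d = -R_E*sin(el) + sqrt((R_E*sin(el))^2 + 2*R_E*h + h^2)
d = -6371.0000*sin(0.6824237) + sqrt((6371.0000*0.6306758)^2 + 2*6371.0000*5651.473 + 5651.473^2)
d = 6940.7429 km

6940.7429 km


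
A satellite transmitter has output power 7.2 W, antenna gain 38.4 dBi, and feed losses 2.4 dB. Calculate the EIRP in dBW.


Pt = 7.2 W = 8.5733 dBW
EIRP = Pt_dBW + Gt - losses = 8.5733 + 38.4 - 2.4 = 44.5733 dBW

44.5733 dBW


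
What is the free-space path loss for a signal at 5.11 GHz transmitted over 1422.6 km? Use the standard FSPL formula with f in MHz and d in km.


f = 5.11 GHz = 5110.0000 MHz
d = 1422.6 km
FSPL = 32.44 + 20*log10(5110.0000) + 20*log10(1422.6)
FSPL = 32.44 + 74.1684 + 63.0617
FSPL = 169.6701 dB

169.6701 dB


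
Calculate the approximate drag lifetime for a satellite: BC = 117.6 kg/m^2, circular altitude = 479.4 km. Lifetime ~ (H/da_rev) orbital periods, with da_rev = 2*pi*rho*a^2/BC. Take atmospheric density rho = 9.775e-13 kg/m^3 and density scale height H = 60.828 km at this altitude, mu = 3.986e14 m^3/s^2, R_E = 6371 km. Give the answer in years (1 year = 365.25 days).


a = R_E + alt = 6850.4000 km = 6.8504e+06 m
da_rev = 2*pi*rho*a^2/BC = 2*pi*9.775e-13*(6.8504e+06)^2/117.6 = 2.450875 m per revolution
N = H/da_rev = 60828.0000 m / 2.450875 m = 24818.8905 revolutions
P = 2*pi*sqrt(a^3/mu) = 5642.6760 s
lifetime = N*P = 24818.8905 * 5642.6760 = 1.4004496e+08 s = 1620.8907 days
years = 1620.8907 / 365.25 = 4.4378 years

4.4378 years


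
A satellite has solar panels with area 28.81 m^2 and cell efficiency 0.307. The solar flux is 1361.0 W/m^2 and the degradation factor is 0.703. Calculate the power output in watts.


P = area * eta * S * degradation
P = 28.81 * 0.307 * 1361.0 * 0.703
P = 8462.4299 W

8462.4299 W


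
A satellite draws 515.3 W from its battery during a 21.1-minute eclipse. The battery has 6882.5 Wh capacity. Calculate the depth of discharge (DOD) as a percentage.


E_used = P * t / 60 = 515.3 * 21.1 / 60 = 181.2138 Wh
DOD = E_used / E_total * 100 = 181.2138 / 6882.5 * 100
DOD = 2.6330 %

2.6330 %


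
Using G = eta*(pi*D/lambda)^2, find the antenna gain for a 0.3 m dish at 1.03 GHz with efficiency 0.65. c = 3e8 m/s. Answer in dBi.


lambda = c/f = 3e8 / 1.03e+09 = 0.2912621 m
G = eta*(pi*D/lambda)^2 = 0.65*(pi*0.3/0.2912621)^2
G = 6.8059 (linear)
G = 10*log10(6.8059) = 8.3289 dBi

8.3289 dBi


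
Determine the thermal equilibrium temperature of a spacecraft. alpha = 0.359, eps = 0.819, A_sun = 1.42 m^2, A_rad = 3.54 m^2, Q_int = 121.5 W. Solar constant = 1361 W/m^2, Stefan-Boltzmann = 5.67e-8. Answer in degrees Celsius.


Numerator = alpha*S*A_sun + Q_int = 0.359*1361*1.42 + 121.5 = 815.3106 W
Denominator = eps*sigma*A_rad = 0.819*5.67e-8*3.54 = 1.6438804e-07 W/K^4
T^4 = 4.9596709e+09 K^4
T = 265.3770 K = -7.7730 C

-7.7730 degrees Celsius


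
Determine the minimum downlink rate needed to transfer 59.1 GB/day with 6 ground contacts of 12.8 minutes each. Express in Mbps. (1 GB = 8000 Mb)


total contact time = 6 * 12.8 * 60 = 4608.0000 s
data = 59.1 GB = 472800.0000 Mb
rate = 472800.0000 / 4608.0000 = 102.6042 Mbps

102.6042 Mbps


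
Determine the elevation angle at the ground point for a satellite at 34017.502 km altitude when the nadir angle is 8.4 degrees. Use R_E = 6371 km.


r = R_E + alt = 40388.5020 km
Law of sines in the satellite / Earth-center / ground-point triangle:
  sin(nadir)/R_E = sin(90 + el)/r  =>  cos(el) = (r/R_E)*sin(nadir)
cos(el) = (40388.5020 / 6371.0000) * sin(8.4 deg) = 0.926083
el = arccos(0.926083) = 22.1678 deg
(Earth-central angle = 90 - nadir - el = 59.4322 deg)

22.1678 degrees


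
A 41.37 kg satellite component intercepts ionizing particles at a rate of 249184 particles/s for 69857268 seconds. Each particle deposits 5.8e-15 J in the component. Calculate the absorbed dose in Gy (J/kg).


Total energy deposited = rate * time * E_per
  = 249184 * 69857268 * 5.8e-15 = 0.1009624 J
Dose = E_total / mass = 0.1009624 / 41.37
Dose = 0.002440474 Gy

0.0024 Gy


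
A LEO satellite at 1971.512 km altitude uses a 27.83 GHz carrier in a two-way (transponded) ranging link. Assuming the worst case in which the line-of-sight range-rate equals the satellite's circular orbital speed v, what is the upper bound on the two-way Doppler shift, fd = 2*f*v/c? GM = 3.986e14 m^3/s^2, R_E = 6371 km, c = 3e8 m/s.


r = 8.342512e+06 m
v = sqrt(mu/r) = 6912.2626 m/s (worst-case radial velocity)
f = 27.83 GHz = 2.783e+10 Hz
fd = 2*f*v/c = 2*2.783e+10*6912.2626/3.0e+08
fd = 1.2824551e+06 Hz

1.2825e+06 Hz


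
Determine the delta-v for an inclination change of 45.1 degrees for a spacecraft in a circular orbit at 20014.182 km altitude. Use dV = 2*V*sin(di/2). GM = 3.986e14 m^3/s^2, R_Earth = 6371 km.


r = 26385.1820 km = 2.6385182e+07 m
V = sqrt(mu/r) = 3886.7678 m/s
di = 45.1 deg = 0.7871435 rad
dV = 2*V*sin(di/2) = 2*3886.7678*sin(0.3935717)
dV = 2981.0695 m/s = 2.9811 km/s

2.9811 km/s


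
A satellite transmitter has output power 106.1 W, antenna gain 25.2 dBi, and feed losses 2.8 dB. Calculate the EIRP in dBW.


Pt = 106.1 W = 20.2572 dBW
EIRP = Pt_dBW + Gt - losses = 20.2572 + 25.2 - 2.8 = 42.6572 dBW

42.6572 dBW


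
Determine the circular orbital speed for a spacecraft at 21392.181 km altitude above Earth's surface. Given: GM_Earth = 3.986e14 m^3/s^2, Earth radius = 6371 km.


r = R_E + alt = 6371.0 + 21392.181 = 27763.1810 km = 2.7763181e+07 m
v = sqrt(mu/r) = sqrt(3.986e14 / 2.7763181e+07) = 3789.0823 m/s = 3.7891 km/s

3.7891 km/s


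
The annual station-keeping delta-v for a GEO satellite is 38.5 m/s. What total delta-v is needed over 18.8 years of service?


dV = rate * years = 38.5 * 18.8
dV = 723.8000 m/s

723.8000 m/s


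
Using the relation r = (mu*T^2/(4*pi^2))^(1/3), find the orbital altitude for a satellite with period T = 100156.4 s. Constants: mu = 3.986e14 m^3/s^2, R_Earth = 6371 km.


T = 100156.4 s
r = (mu*T^2/(4*pi^2))^(1/3) = (3.986e14 * 100156.4^2 / (4*pi^2))^(1/3)
r = 4.6613494e+07 m = 46613.4939 km
alt = r - R_E = 46613.4939 - 6371 = 40242.4939 km

40242.4939 km


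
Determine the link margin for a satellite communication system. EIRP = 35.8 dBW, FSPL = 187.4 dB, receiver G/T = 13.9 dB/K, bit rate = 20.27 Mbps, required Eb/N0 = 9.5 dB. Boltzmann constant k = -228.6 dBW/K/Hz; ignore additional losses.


C/N0 = EIRP - FSPL + G/T - k = 35.8 - 187.4 + 13.9 - (-228.6)
C/N0 = 90.9000 dB-Hz
R_b = 20.27 Mbps = 2.027e+07 bps -> 10*log10(R_b) = 73.0685 dB-Hz
Eb/N0 = C/N0 - 10*log10(R_b) = 90.9000 - 73.0685 = 17.8315 dB
Margin = Eb/N0 - Eb/N0_req = 17.8315 - 9.5 = 8.3315 dB (link closes)

8.3315 dB


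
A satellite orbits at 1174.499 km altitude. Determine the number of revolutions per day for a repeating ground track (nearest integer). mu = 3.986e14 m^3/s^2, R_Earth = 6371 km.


r = 7.545499e+06 m
T = 2*pi*sqrt(r^3/mu) = 6522.9368 s = 108.7156 min
revs/day = 1440 / 108.7156 = 13.2456
Rounded: 13 revolutions per day

13 revolutions per day


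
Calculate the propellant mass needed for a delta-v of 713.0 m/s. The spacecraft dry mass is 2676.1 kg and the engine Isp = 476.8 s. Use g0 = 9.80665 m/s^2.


ve = Isp * g0 = 476.8 * 9.80665 = 4675.810720 m/s
mass ratio = exp(dv/ve) = exp(713.0/4675.810720) = 1.16472723
m_prop = m_dry * (mr - 1) = 2676.1 * (1.16472723 - 1)
m_prop = 440.8265 kg

440.8265 kg


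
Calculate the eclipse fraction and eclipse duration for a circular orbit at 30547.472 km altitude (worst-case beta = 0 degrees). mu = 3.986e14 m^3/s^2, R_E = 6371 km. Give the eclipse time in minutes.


r = 36918.4720 km
T = 1176.5911 min
Eclipse fraction = arcsin(R_E/r)/pi = arcsin(6371.0000/36918.4720)/pi
= arcsin(0.1725694)/pi = 0.05520692
Eclipse duration = 0.05520692 * 1176.5911 = 64.9560 min

64.9560 minutes


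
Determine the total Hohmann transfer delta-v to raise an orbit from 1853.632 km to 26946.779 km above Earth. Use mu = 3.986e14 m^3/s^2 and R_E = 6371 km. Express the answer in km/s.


r1 = 8224.6320 km = 8.224632e+06 m
r2 = 33317.7790 km = 3.3317779e+07 m
dv1 = sqrt(mu/r1)*(sqrt(2*r2/(r1+r2)) - 1) = 1855.3123 m/s
dv2 = sqrt(mu/r2)*(1 - sqrt(2*r1/(r1+r2))) = 1282.3445 m/s
total dv = |dv1| + |dv2| = 1855.3123 + 1282.3445 = 3137.6568 m/s = 3.1377 km/s

3.1377 km/s


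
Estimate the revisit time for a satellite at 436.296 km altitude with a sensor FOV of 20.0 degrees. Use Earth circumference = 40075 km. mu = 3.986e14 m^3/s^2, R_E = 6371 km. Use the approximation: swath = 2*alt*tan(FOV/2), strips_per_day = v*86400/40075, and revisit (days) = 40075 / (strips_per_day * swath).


swath = 2*436.296*tan(0.1745329) = 153.8615 km
v = sqrt(mu/r) = 7652.1122 m/s = 7.6521 km/s
strips/day = v*86400/40075 = 7.6521*86400/40075 = 16.4976
coverage/day = strips * swath = 16.4976 * 153.8615 = 2538.3502 km
revisit = 40075 / 2538.3502 = 15.7878 days

15.7878 days


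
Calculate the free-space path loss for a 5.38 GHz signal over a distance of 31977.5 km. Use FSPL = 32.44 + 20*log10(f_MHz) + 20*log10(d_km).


f = 5.38 GHz = 5380.0000 MHz
d = 31977.5 km
FSPL = 32.44 + 20*log10(5380.0000) + 20*log10(31977.5)
FSPL = 32.44 + 74.6156 + 90.0969
FSPL = 197.1525 dB

197.1525 dB


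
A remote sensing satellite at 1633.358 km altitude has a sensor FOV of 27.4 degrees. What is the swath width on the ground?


FOV = 27.4 deg = 0.4782202 rad
swath = 2 * alt * tan(FOV/2) = 2 * 1633.358 * tan(0.2391101)
swath = 2 * 1633.358 * 0.2437737
swath = 796.3395 km

796.3395 km


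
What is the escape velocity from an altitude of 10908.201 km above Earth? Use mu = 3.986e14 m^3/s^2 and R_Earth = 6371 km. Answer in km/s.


r = 6371.0 + 10908.201 = 17279.2010 km = 1.7279201e+07 m
v_esc = sqrt(2*mu/r) = sqrt(2*3.986e14 / 1.7279201e+07)
v_esc = 6792.3775 m/s = 6.7924 km/s

6.7924 km/s


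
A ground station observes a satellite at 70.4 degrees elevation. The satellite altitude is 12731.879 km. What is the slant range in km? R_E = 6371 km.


h = 12731.879 km, el = 70.4 deg
d = -R_E*sin(el) + sqrt((R_E*sin(el))^2 + 2*R_E*h + h^2)
d = -6371.0000*sin(1.2287) + sqrt((6371.0000*0.9420575)^2 + 2*6371.0000*12731.879 + 12731.879^2)
d = 12981.1055 km

12981.1055 km


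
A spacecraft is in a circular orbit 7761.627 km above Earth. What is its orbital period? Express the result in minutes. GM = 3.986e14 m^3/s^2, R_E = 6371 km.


r = 14132.6270 km = 1.4132627e+07 m
T = 2*pi*sqrt(r^3/mu) = 2*pi*sqrt(2.8227258e+21 / 3.986e14)
T = 16720.3578 s = 278.6726 min

278.6726 minutes


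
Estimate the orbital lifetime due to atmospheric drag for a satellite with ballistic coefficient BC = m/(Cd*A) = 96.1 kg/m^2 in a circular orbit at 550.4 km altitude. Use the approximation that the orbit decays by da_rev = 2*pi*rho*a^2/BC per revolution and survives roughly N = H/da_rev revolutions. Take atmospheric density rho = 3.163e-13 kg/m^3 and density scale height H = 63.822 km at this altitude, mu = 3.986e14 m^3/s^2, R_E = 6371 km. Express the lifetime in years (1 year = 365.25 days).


a = R_E + alt = 6921.4000 km = 6.9214e+06 m
da_rev = 2*pi*rho*a^2/BC = 2*pi*3.163e-13*(6.9214e+06)^2/96.1 = 0.990703209 m per revolution
N = H/da_rev = 63822.0000 m / 0.990703209 m = 64420.9077 revolutions
P = 2*pi*sqrt(a^3/mu) = 5730.6270 s
lifetime = N*P = 64420.9077 * 5730.6270 = 3.691722e+08 s = 4272.8263 days
years = 4272.8263 / 365.25 = 11.6984 years

11.6984 years


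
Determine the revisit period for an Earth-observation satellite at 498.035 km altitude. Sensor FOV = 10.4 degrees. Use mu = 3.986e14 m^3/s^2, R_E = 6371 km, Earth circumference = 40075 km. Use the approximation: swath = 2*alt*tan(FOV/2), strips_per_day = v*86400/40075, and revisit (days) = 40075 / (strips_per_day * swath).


swath = 2*498.035*tan(0.09075712) = 90.6495 km
v = sqrt(mu/r) = 7617.6459 m/s = 7.6176 km/s
strips/day = v*86400/40075 = 7.6176*86400/40075 = 16.4233
coverage/day = strips * swath = 16.4233 * 90.6495 = 1488.7654 km
revisit = 40075 / 1488.7654 = 26.9183 days

26.9183 days


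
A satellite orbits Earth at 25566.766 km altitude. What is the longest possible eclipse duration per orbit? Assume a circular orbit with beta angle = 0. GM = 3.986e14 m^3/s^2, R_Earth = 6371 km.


r = 31937.7660 km
T = 946.7096 min
Eclipse fraction = arcsin(R_E/r)/pi = arcsin(6371.0000/31937.7660)/pi
= arcsin(0.1994817)/pi = 0.06392585
Eclipse duration = 0.06392585 * 946.7096 = 60.5192 min

60.5192 minutes


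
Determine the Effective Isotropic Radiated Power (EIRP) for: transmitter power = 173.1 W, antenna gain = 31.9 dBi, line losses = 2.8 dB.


Pt = 173.1 W = 22.3830 dBW
EIRP = Pt_dBW + Gt - losses = 22.3830 + 31.9 - 2.8 = 51.4830 dBW

51.4830 dBW


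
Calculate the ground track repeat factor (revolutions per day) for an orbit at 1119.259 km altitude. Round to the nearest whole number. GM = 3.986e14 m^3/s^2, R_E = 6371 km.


r = 7.490259e+06 m
T = 2*pi*sqrt(r^3/mu) = 6451.4372 s = 107.5240 min
revs/day = 1440 / 107.5240 = 13.3924
Rounded: 13 revolutions per day

13 revolutions per day


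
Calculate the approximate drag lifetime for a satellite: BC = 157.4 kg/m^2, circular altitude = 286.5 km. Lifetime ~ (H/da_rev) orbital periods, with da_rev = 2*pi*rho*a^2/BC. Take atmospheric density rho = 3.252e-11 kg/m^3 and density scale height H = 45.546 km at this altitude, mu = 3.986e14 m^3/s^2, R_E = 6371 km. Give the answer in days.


a = R_E + alt = 6657.5000 km = 6.6575e+06 m
da_rev = 2*pi*rho*a^2/BC = 2*pi*3.252e-11*(6.6575e+06)^2/157.4 = 57.537108 m per revolution
N = H/da_rev = 45546.0000 m / 57.537108 m = 791.5935 revolutions
P = 2*pi*sqrt(a^3/mu) = 5406.0242 s
lifetime = N*P = 791.5935 * 5406.0242 = 4.2793736e+06 s = 49.5298 days

49.5298 days


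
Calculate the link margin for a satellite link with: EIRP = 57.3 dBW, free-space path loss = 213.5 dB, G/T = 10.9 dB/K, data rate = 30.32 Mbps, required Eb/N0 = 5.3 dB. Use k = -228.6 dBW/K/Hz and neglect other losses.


C/N0 = EIRP - FSPL + G/T - k = 57.3 - 213.5 + 10.9 - (-228.6)
C/N0 = 83.3000 dB-Hz
R_b = 30.32 Mbps = 3.032e+07 bps -> 10*log10(R_b) = 74.8173 dB-Hz
Eb/N0 = C/N0 - 10*log10(R_b) = 83.3000 - 74.8173 = 8.4827 dB
Margin = Eb/N0 - Eb/N0_req = 8.4827 - 5.3 = 3.1827 dB (link closes)

3.1827 dB


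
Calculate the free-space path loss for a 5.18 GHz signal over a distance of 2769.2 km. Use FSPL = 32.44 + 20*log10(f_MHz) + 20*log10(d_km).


f = 5.18 GHz = 5180.0000 MHz
d = 2769.2 km
FSPL = 32.44 + 20*log10(5180.0000) + 20*log10(2769.2)
FSPL = 32.44 + 74.2866 + 68.8471
FSPL = 175.5737 dB

175.5737 dB


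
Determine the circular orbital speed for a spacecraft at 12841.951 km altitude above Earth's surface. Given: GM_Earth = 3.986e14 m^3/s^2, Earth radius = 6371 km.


r = R_E + alt = 6371.0 + 12841.951 = 19212.9510 km = 1.9212951e+07 m
v = sqrt(mu/r) = sqrt(3.986e14 / 1.9212951e+07) = 4554.8241 m/s = 4.5548 km/s

4.5548 km/s


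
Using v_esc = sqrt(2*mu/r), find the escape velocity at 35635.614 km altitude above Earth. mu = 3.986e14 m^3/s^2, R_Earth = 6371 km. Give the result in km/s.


r = 6371.0 + 35635.614 = 42006.6140 km = 4.2006614e+07 m
v_esc = sqrt(2*mu/r) = sqrt(2*3.986e14 / 4.2006614e+07)
v_esc = 4356.3705 m/s = 4.3564 km/s

4.3564 km/s


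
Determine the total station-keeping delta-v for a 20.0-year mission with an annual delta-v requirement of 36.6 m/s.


dV = rate * years = 36.6 * 20.0
dV = 732.0000 m/s

732.0000 m/s


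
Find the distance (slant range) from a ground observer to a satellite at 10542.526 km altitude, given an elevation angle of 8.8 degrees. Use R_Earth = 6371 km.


h = 10542.526 km, el = 8.8 deg
d = -R_E*sin(el) + sqrt((R_E*sin(el))^2 + 2*R_E*h + h^2)
d = -6371.0000*sin(0.153589) + sqrt((6371.0000*0.1529858)^2 + 2*6371.0000*10542.526 + 10542.526^2)
d = 14723.3433 km

14723.3433 km


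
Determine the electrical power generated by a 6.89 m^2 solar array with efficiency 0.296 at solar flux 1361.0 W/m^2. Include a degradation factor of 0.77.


P = area * eta * S * degradation
P = 6.89 * 0.296 * 1361.0 * 0.77
P = 2137.2719 W

2137.2719 W


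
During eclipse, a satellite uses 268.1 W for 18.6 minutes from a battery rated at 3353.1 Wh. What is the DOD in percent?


E_used = P * t / 60 = 268.1 * 18.6 / 60 = 83.1110 Wh
DOD = E_used / E_total * 100 = 83.1110 / 3353.1 * 100
DOD = 2.4786 %

2.4786 %


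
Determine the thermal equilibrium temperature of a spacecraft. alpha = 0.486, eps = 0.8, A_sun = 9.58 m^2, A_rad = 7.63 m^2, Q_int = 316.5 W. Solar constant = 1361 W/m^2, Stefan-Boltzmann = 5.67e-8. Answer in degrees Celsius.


Numerator = alpha*S*A_sun + Q_int = 0.486*1361*9.58 + 316.5 = 6653.1527 W
Denominator = eps*sigma*A_rad = 0.8*5.67e-8*7.63 = 3.460968e-07 W/K^4
T^4 = 1.9223387e+10 K^4
T = 372.3552 K = 99.2052 C

99.2052 degrees Celsius


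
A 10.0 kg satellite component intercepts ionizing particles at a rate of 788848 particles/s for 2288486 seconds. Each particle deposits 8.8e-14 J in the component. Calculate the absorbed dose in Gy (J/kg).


Total energy deposited = rate * time * E_per
  = 788848 * 2288486 * 8.8e-14 = 0.1588635 J
Dose = E_total / mass = 0.1588635 / 10.0
Dose = 0.01588635 Gy

0.0159 Gy


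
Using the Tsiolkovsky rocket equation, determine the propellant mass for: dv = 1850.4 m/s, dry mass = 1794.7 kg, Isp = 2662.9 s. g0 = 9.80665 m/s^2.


ve = Isp * g0 = 2662.9 * 9.80665 = 26114.128285 m/s
mass ratio = exp(dv/ve) = exp(1850.4/26114.128285) = 1.07342900
m_prop = m_dry * (mr - 1) = 1794.7 * (1.07342900 - 1)
m_prop = 131.7830 kg

131.7830 kg


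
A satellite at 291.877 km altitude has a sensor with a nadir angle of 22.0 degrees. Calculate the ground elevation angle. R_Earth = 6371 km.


r = R_E + alt = 6662.8770 km
Law of sines in the satellite / Earth-center / ground-point triangle:
  sin(nadir)/R_E = sin(90 + el)/r  =>  cos(el) = (r/R_E)*sin(nadir)
cos(el) = (6662.8770 / 6371.0000) * sin(22.0 deg) = 0.3917686
el = arccos(0.3917686) = 66.9354 deg
(Earth-central angle = 90 - nadir - el = 1.0646 deg)

66.9354 degrees


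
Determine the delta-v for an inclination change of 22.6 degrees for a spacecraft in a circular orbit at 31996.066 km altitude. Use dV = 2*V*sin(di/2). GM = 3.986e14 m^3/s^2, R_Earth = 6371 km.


r = 38367.0660 km = 3.8367066e+07 m
V = sqrt(mu/r) = 3223.2156 m/s
di = 22.6 deg = 0.3944444 rad
dV = 2*V*sin(di/2) = 2*3223.2156*sin(0.1972222)
dV = 1263.1533 m/s = 1.2632 km/s

1.2632 km/s


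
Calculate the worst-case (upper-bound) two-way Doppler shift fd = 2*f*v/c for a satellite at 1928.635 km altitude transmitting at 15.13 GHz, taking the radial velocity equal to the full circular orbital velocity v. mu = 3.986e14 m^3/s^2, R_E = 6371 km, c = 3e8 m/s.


r = 8.299635e+06 m
v = sqrt(mu/r) = 6930.0944 m/s (worst-case radial velocity)
f = 15.13 GHz = 1.513e+10 Hz
fd = 2*f*v/c = 2*1.513e+10*6930.0944/3.0e+08
fd = 699015.5217 Hz

699015.5217 Hz


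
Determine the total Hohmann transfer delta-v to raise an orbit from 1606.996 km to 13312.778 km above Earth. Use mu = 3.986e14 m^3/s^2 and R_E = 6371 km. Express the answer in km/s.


r1 = 7977.9960 km = 7.977996e+06 m
r2 = 19683.7780 km = 1.9683778e+07 m
dv1 = sqrt(mu/r1)*(sqrt(2*r2/(r1+r2)) - 1) = 1363.9851 m/s
dv2 = sqrt(mu/r2)*(1 - sqrt(2*r1/(r1+r2))) = 1082.3011 m/s
total dv = |dv1| + |dv2| = 1363.9851 + 1082.3011 = 2446.2862 m/s = 2.4463 km/s

2.4463 km/s


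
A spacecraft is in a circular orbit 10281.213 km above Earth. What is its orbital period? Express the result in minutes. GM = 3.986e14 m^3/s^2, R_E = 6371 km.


r = 16652.2130 km = 1.6652213e+07 m
T = 2*pi*sqrt(r^3/mu) = 2*pi*sqrt(4.6175953e+21 / 3.986e14)
T = 21385.4876 s = 356.4248 min

356.4248 minutes


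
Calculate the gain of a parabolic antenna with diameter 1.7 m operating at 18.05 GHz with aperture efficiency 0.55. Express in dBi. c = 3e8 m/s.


lambda = c/f = 3e8 / 1.805e+10 = 0.0166205 m
G = eta*(pi*D/lambda)^2 = 0.55*(pi*1.7/0.0166205)^2
G = 56790.0408 (linear)
G = 10*log10(56790.0408) = 47.5427 dBi

47.5427 dBi


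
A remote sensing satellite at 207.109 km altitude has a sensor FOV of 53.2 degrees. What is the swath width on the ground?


FOV = 53.2 deg = 0.9285152 rad
swath = 2 * alt * tan(FOV/2) = 2 * 207.109 * tan(0.4642576)
swath = 2 * 207.109 * 0.5007627
swath = 207.4249 km

207.4249 km


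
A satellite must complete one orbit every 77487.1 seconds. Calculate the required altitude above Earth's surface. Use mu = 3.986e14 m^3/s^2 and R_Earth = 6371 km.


T = 77487.1 s
r = (mu*T^2/(4*pi^2))^(1/3) = (3.986e14 * 77487.1^2 / (4*pi^2))^(1/3)
r = 3.9283676e+07 m = 39283.6763 km
alt = r - R_E = 39283.6763 - 6371 = 32912.6763 km

32912.6763 km


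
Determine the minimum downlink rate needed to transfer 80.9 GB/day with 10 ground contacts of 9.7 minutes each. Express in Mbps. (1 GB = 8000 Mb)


total contact time = 10 * 9.7 * 60 = 5820.0000 s
data = 80.9 GB = 647200.0000 Mb
rate = 647200.0000 / 5820.0000 = 111.2027 Mbps

111.2027 Mbps


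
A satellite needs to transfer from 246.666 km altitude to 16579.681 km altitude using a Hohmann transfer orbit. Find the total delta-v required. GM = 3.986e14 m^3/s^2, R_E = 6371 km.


r1 = 6617.6660 km = 6.617666e+06 m
r2 = 22950.6810 km = 2.2950681e+07 m
dv1 = sqrt(mu/r1)*(sqrt(2*r2/(r1+r2)) - 1) = 1908.7815 m/s
dv2 = sqrt(mu/r2)*(1 - sqrt(2*r1/(r1+r2))) = 1379.2491 m/s
total dv = |dv1| + |dv2| = 1908.7815 + 1379.2491 = 3288.0305 m/s = 3.2880 km/s

3.2880 km/s


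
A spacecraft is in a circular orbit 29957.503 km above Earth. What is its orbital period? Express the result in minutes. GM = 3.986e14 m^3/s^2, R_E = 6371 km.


r = 36328.5030 km = 3.6328503e+07 m
T = 2*pi*sqrt(r^3/mu) = 2*pi*sqrt(4.794491e+22 / 3.986e14)
T = 68910.0356 s = 1148.5006 min

1148.5006 minutes


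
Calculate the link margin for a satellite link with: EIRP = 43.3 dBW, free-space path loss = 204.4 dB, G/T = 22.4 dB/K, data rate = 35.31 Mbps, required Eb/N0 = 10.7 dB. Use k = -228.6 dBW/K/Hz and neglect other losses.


C/N0 = EIRP - FSPL + G/T - k = 43.3 - 204.4 + 22.4 - (-228.6)
C/N0 = 89.9000 dB-Hz
R_b = 35.31 Mbps = 3.531e+07 bps -> 10*log10(R_b) = 75.4790 dB-Hz
Eb/N0 = C/N0 - 10*log10(R_b) = 89.9000 - 75.4790 = 14.4210 dB
Margin = Eb/N0 - Eb/N0_req = 14.4210 - 10.7 = 3.7210 dB (link closes)

3.7210 dB


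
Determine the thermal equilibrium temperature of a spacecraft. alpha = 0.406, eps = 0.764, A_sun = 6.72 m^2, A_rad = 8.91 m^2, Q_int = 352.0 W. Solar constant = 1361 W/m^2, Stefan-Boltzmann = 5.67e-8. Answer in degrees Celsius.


Numerator = alpha*S*A_sun + Q_int = 0.406*1361*6.72 + 352.0 = 4065.2435 W
Denominator = eps*sigma*A_rad = 0.764*5.67e-8*8.91 = 3.8597051e-07 W/K^4
T^4 = 1.0532524e+10 K^4
T = 320.3562 K = 47.2062 C

47.2062 degrees Celsius


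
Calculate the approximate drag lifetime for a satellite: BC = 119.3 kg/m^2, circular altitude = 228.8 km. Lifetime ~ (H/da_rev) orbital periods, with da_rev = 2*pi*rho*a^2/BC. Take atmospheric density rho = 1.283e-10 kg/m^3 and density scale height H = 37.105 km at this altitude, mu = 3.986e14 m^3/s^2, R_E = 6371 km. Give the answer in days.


a = R_E + alt = 6599.8000 km = 6.5998e+06 m
da_rev = 2*pi*rho*a^2/BC = 2*pi*1.283e-10*(6.5998e+06)^2/119.3 = 294.325324 m per revolution
N = H/da_rev = 37105.0000 m / 294.325324 m = 126.0680 revolutions
P = 2*pi*sqrt(a^3/mu) = 5335.8963 s
lifetime = N*P = 126.0680 * 5335.8963 = 672685.6893 s = 7.7857 days

7.7857 days


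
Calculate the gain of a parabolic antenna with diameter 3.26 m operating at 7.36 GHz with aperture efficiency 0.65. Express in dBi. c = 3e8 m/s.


lambda = c/f = 3e8 / 7.36e+09 = 0.04076087 m
G = eta*(pi*D/lambda)^2 = 0.65*(pi*3.26/0.04076087)^2
G = 41035.6599 (linear)
G = 10*log10(41035.6599) = 46.1316 dBi

46.1316 dBi


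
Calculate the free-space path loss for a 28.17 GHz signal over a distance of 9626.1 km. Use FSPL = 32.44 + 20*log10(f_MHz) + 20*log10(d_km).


f = 28.17 GHz = 28170.0000 MHz
d = 9626.1 km
FSPL = 32.44 + 20*log10(28170.0000) + 20*log10(9626.1)
FSPL = 32.44 + 88.9957 + 79.6690
FSPL = 201.1047 dB

201.1047 dB


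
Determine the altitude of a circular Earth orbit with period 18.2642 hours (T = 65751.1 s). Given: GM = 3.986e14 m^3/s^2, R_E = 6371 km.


T = 65751.1 s
r = (mu*T^2/(4*pi^2))^(1/3) = (3.986e14 * 65751.1^2 / (4*pi^2))^(1/3)
r = 3.5209609e+07 m = 35209.6089 km
alt = r - R_E = 35209.6089 - 6371 = 28838.6089 km

28838.6089 km


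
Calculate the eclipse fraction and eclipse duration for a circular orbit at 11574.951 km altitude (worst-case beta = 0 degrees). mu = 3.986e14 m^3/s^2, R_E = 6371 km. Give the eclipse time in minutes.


r = 17945.9510 km
T = 398.7583 min
Eclipse fraction = arcsin(R_E/r)/pi = arcsin(6371.0000/17945.9510)/pi
= arcsin(0.3550104)/pi = 0.1155227
Eclipse duration = 0.1155227 * 398.7583 = 46.0656 min

46.0656 minutes
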